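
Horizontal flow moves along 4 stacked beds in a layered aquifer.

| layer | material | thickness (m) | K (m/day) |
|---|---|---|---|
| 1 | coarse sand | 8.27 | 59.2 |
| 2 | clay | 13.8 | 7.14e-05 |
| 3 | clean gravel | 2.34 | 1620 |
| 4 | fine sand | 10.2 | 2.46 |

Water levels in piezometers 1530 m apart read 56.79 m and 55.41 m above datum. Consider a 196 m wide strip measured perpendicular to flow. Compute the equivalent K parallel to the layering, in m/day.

Flow is parallel to layering, so each bed carries its own Darcy discharge and the transmissivities add.
Σ(K_i·b_i) = 59.2×8.27 + 7.14e-05×13.8 + 1620×2.34 + 2.46×10.2 = 4305 m²/day.
Total thickness b = 34.61 m, so K_eq = Σ(K_i·b_i)/b = 124.4 m/day.

124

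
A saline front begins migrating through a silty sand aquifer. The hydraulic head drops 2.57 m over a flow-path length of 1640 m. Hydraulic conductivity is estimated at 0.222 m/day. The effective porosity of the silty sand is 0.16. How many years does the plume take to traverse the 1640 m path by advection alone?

Hydraulic gradient i = Δh / L = 2.57 / 1640 = 0.001567.
Darcy flux q = K · i = 0.2220 × 0.001567 = 0.0003479 m/day.
Seepage velocity v = q / n_e = 0.0003479 / 0.16 = 0.002174 m/day.
Travel time t = L / v = 1640 / 0.002174 = 7.543e+05 days = 2065 years.

2070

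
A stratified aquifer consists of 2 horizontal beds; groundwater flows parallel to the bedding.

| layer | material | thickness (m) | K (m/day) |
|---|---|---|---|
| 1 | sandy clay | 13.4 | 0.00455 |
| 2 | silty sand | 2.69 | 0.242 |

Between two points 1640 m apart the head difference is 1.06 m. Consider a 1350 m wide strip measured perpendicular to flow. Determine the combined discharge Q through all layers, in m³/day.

Flow is parallel to layering, so each bed carries its own Darcy discharge and the transmissivities add.
Σ(K_i·b_i) = 0.00455×13.4 + 0.242×2.69 = 0.7119 m²/day.
Hydraulic gradient i = Δh / L = 1.06 / 1640 = 0.0006463.
Q = Σ(K_i·b_i) · W · i = 0.7119 × 1350 × 0.0006463 = 0.6212 m³/day.

0.621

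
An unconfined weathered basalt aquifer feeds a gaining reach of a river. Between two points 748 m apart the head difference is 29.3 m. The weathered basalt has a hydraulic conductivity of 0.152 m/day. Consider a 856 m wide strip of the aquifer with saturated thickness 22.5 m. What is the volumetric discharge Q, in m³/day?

Cross-sectional area A = 856 × 22.5 = 19260 m².
Hydraulic gradient i = Δh / L = 29.3 / 748 = 0.03917.
Darcy's law: Q = K · A · i = 0.1520 × 19260 × 0.03917 = 114.7 m³/day.

115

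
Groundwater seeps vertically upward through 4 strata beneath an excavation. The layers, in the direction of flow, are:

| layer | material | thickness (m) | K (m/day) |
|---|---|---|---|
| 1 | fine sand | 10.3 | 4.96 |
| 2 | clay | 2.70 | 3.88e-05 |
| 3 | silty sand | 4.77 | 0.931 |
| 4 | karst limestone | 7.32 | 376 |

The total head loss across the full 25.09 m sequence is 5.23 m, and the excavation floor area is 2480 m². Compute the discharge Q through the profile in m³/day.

Flow is perpendicular to layering, so the layers act in series and the equivalent K is the thickness-weighted harmonic mean.
Total thickness L = 10.3 + 2.70 + 4.77 + 7.32 = 25.09 m.
Σ(b_i/K_i) = 10.3/4.96 + 2.70/3.88e-05 + 4.77/0.931 + 7.32/376 = 69595 d.
K_eq = L / Σ(b_i/K_i) = 25.09 / 69595 = 0.0003605 m/day.
Q = K_eq · A · (Δh/L) = 0.0003605 × 2480 × (5.23/25.09) = 0.1864 m³/day.

0.186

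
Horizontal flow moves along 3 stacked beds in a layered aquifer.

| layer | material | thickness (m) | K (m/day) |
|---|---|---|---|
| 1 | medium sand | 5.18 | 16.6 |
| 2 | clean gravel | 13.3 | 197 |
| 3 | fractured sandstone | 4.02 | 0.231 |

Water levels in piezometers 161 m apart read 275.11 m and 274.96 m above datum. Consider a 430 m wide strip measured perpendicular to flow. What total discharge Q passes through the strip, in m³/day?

Flow is parallel to layering, so each bed carries its own Darcy discharge and the transmissivities add.
Σ(K_i·b_i) = 16.6×5.18 + 197×13.3 + 0.231×4.02 = 2707 m²/day.
Hydraulic gradient i = (275.11 − 274.96) / 161 = 0.15 / 161 = 0.0009317.
Q = Σ(K_i·b_i) · W · i = 2707 × 430 × 0.0009317 = 1084 m³/day.

1080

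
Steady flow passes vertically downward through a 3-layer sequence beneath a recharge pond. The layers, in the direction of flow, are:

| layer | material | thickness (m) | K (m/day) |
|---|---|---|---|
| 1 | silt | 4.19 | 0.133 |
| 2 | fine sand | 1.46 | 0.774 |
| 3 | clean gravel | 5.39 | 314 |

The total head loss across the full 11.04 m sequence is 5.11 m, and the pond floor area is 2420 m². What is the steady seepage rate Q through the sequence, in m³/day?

Flow is perpendicular to layering, so the layers act in series and the equivalent K is the thickness-weighted harmonic mean.
Total thickness L = 4.19 + 1.46 + 5.39 = 11.04 m.
Σ(b_i/K_i) = 4.19/0.133 + 1.46/0.774 + 5.39/314 = 33.41 d.
K_eq = L / Σ(b_i/K_i) = 11.04 / 33.41 = 0.3305 m/day.
Q = K_eq · A · (Δh/L) = 0.3305 × 2420 × (5.11/11.04) = 370.2 m³/day.

370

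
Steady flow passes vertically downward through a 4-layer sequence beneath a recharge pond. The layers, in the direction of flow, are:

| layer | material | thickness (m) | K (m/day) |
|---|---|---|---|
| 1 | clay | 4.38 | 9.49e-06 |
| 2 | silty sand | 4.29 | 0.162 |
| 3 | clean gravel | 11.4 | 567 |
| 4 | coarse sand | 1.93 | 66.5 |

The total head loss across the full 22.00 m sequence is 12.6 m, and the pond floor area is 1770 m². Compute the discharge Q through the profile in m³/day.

Flow is perpendicular to layering, so the layers act in series and the equivalent K is the thickness-weighted harmonic mean.
Total thickness L = 4.38 + 4.29 + 11.4 + 1.93 = 22.00 m.
Σ(b_i/K_i) = 4.38/9.49e-06 + 4.29/0.162 + 11.4/567 + 1.93/66.5 = 4.616e+05 d.
K_eq = L / Σ(b_i/K_i) = 22.00 / 4.616e+05 = 4.766e-05 m/day.
Q = K_eq · A · (Δh/L) = 4.766e-05 × 1770 × (12.6/22.00) = 0.04832 m³/day.

0.0483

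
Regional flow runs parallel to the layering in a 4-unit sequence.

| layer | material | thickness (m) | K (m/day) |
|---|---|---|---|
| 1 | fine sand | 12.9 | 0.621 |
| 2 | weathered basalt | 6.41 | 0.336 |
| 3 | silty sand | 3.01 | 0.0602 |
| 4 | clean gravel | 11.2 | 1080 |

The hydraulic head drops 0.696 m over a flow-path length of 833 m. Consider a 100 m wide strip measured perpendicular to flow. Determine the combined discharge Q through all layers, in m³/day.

Flow is parallel to layering, so each bed carries its own Darcy discharge and the transmissivities add.
Σ(K_i·b_i) = 0.621×12.9 + 0.336×6.41 + 0.0602×3.01 + 1080×11.2 = 12106 m²/day.
Hydraulic gradient i = Δh / L = 0.696 / 833 = 0.0008355.
Q = Σ(K_i·b_i) · W · i = 12106 × 100 × 0.0008355 = 1012 m³/day.

1010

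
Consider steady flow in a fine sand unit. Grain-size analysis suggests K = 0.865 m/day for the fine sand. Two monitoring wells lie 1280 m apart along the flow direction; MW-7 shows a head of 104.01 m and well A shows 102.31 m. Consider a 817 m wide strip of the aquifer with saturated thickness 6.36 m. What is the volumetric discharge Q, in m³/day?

5.97

Cross-sectional area A = 817 × 6.36 = 5196 m².
Hydraulic gradient i = (104.01 − 102.31) / 1280 = 1.7 / 1280 = 0.001328.
Darcy's law: Q = K · A · i = 0.8650 × 5196 × 0.001328 = 5.969 m³/day.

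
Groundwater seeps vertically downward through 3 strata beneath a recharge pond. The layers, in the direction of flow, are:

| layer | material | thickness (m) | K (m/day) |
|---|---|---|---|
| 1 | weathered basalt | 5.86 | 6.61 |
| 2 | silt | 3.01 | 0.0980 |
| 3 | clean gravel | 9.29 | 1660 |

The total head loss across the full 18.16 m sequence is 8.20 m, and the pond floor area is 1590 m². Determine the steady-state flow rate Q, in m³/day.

Flow is perpendicular to layering, so the layers act in series and the equivalent K is the thickness-weighted harmonic mean.
Total thickness L = 5.86 + 3.01 + 9.29 = 18.16 m.
Σ(b_i/K_i) = 5.86/6.61 + 3.01/0.0980 + 9.29/1660 = 31.61 d.
K_eq = L / Σ(b_i/K_i) = 18.16 / 31.61 = 0.5746 m/day.
Q = K_eq · A · (Δh/L) = 0.5746 × 1590 × (8.20/18.16) = 412.5 m³/day.

413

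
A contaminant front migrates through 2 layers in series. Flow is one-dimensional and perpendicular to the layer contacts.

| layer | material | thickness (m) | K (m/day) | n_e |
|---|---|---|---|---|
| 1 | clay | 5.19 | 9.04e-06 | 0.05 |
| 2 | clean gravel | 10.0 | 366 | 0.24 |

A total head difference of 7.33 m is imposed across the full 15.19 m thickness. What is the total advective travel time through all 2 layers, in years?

With flow normal to the layers, continuity requires the same specific discharge q through every layer.
Σ(b_i/K_i) = 5.19/9.04e-06 + 10.0/366 = 5.741e+05 d.
q = Δh / Σ(b_i/K_i) = 7.33 / 5.741e+05 = 1.277e-05 m/day.
In each layer the seepage velocity is v_i = q/n_i, so the layer transit time is t_i = b_i·n_i / q:
  layer 1 (clay): t_1 = 5.19 × 0.05 / 1.277e-05 = 20325 d
  layer 2 (clean gravel): t_2 = 10.0 × 0.24 / 1.277e-05 = 1.880e+05 d
Total t = Σ t_i = 2.083e+05 days = 570.3 years.

570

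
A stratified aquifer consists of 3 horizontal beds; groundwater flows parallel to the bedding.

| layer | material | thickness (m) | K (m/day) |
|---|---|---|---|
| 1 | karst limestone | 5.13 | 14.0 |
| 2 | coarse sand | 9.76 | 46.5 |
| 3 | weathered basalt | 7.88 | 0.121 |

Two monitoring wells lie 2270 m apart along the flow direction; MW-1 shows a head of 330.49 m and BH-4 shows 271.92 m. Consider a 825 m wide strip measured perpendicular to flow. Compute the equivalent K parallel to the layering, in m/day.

23.1

Flow is parallel to layering, so each bed carries its own Darcy discharge and the transmissivities add.
Σ(K_i·b_i) = 14.0×5.13 + 46.5×9.76 + 0.121×7.88 = 526.6 m²/day.
Total thickness b = 22.77 m, so K_eq = Σ(K_i·b_i)/b = 23.13 m/day.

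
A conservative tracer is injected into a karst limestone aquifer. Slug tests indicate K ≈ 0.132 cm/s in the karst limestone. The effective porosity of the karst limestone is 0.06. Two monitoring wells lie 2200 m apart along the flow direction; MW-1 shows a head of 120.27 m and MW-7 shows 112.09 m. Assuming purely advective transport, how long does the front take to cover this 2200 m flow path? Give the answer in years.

Convert K: 0.132 cm/s × 864 = 114.0 m/day.
Hydraulic gradient i = (120.27 − 112.09) / 2200 = 8.18 / 2200 = 0.003718.
Darcy flux q = K · i = 114.0 × 0.003718 = 0.4241 m/day.
Seepage velocity v = q / n_e = 0.4241 / 0.06 = 7.068 m/day.
Travel time t = L / v = 2200 / 7.068 = 311.3 days = 0.8522 years.

0.852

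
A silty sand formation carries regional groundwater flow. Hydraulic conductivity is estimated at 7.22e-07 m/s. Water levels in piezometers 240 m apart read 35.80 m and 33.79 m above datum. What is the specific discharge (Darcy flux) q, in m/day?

0.000522

Convert K: 7.22e-07 m/s × 86400 = 0.06238 m/day.
Hydraulic gradient i = (35.80 − 33.79) / 240 = 2.01 / 240 = 0.008375.
Specific discharge q = K · i = 0.06238 × 0.008375 = 0.0005224 m/day.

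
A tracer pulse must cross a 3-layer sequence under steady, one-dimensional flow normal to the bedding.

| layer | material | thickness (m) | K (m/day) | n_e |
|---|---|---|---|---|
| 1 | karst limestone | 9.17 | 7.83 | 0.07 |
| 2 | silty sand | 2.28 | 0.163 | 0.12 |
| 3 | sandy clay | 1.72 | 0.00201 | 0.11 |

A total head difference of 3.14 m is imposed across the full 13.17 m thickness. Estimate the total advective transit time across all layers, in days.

With flow normal to the layers, continuity requires the same specific discharge q through every layer.
Σ(b_i/K_i) = 9.17/7.83 + 2.28/0.163 + 1.72/0.00201 = 870.9 d.
q = Δh / Σ(b_i/K_i) = 3.14 / 870.9 = 0.003606 m/day.
In each layer the seepage velocity is v_i = q/n_i, so the layer transit time is t_i = b_i·n_i / q:
  layer 1 (karst limestone): t_1 = 9.17 × 0.07 / 0.003606 = 178.0 d
  layer 2 (silty sand): t_2 = 2.28 × 0.12 / 0.003606 = 75.88 d
  layer 3 (sandy clay): t_3 = 1.72 × 0.11 / 0.003606 = 52.47 d
Total t = Σ t_i = 306.4 days.

306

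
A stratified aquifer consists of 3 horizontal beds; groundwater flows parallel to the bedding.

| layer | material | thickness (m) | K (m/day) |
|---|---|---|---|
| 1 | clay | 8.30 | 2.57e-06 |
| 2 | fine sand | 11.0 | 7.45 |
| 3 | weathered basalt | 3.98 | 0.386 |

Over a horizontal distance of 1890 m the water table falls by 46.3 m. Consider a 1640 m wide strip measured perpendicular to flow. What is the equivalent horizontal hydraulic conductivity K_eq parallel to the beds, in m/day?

Flow is parallel to layering, so each bed carries its own Darcy discharge and the transmissivities add.
Σ(K_i·b_i) = 2.57e-06×8.30 + 7.45×11.0 + 0.386×3.98 = 83.49 m²/day.
Total thickness b = 23.28 m, so K_eq = Σ(K_i·b_i)/b = 3.586 m/day.

3.59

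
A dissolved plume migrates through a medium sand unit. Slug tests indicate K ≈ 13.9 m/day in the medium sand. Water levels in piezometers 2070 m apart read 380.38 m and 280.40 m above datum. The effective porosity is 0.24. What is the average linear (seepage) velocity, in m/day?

Hydraulic gradient i = (380.38 − 280.40) / 2070 = 99.98 / 2070 = 0.04830.
Darcy flux q = K · i = 13.90 × 0.04830 = 0.6714 m/day.
Seepage velocity v = q / n_e = 0.6714 / 0.24 = 2.797 m/day.

2.80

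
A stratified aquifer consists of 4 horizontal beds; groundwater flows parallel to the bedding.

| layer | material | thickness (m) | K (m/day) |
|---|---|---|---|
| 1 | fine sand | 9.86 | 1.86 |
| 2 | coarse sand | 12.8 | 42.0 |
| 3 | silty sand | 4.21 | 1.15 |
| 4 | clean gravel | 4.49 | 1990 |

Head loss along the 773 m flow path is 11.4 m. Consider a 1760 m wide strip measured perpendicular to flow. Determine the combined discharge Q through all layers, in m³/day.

246000

Flow is parallel to layering, so each bed carries its own Darcy discharge and the transmissivities add.
Σ(K_i·b_i) = 1.86×9.86 + 42.0×12.8 + 1.15×4.21 + 1990×4.49 = 9496 m²/day.
Hydraulic gradient i = Δh / L = 11.4 / 773 = 0.01475.
Q = Σ(K_i·b_i) · W · i = 9496 × 1760 × 0.01475 = 2.465e+05 m³/day.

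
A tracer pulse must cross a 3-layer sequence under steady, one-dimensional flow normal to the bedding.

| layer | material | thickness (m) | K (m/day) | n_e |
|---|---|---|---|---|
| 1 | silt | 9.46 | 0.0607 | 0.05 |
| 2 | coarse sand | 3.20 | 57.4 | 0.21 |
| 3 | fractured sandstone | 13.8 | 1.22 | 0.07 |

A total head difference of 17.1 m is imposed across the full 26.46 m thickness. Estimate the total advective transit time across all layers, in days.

With flow normal to the layers, continuity requires the same specific discharge q through every layer.
Σ(b_i/K_i) = 9.46/0.0607 + 3.20/57.4 + 13.8/1.22 = 167.2 d.
q = Δh / Σ(b_i/K_i) = 17.1 / 167.2 = 0.1023 m/day.
In each layer the seepage velocity is v_i = q/n_i, so the layer transit time is t_i = b_i·n_i / q:
  layer 1 (silt): t_1 = 9.46 × 0.05 / 0.1023 = 4.625 d
  layer 2 (coarse sand): t_2 = 3.20 × 0.21 / 0.1023 = 6.571 d
  layer 3 (fractured sandstone): t_3 = 13.8 × 0.07 / 0.1023 = 9.446 d
Total t = Σ t_i = 20.64 days.

20.6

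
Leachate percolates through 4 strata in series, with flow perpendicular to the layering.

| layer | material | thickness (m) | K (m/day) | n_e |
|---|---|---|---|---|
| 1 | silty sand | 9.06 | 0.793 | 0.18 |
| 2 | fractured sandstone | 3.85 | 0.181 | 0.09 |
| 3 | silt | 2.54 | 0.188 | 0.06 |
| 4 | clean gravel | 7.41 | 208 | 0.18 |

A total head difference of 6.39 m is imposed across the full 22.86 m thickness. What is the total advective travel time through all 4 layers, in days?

With flow normal to the layers, continuity requires the same specific discharge q through every layer.
Σ(b_i/K_i) = 9.06/0.793 + 3.85/0.181 + 2.54/0.188 + 7.41/208 = 46.24 d.
q = Δh / Σ(b_i/K_i) = 6.39 / 46.24 = 0.1382 m/day.
In each layer the seepage velocity is v_i = q/n_i, so the layer transit time is t_i = b_i·n_i / q:
  layer 1 (silty sand): t_1 = 9.06 × 0.18 / 0.1382 = 11.80 d
  layer 2 (fractured sandstone): t_2 = 3.85 × 0.09 / 0.1382 = 2.507 d
  layer 3 (silt): t_3 = 2.54 × 0.06 / 0.1382 = 1.103 d
  layer 4 (clean gravel): t_4 = 7.41 × 0.18 / 0.1382 = 9.652 d
Total t = Σ t_i = 25.06 days.

25.1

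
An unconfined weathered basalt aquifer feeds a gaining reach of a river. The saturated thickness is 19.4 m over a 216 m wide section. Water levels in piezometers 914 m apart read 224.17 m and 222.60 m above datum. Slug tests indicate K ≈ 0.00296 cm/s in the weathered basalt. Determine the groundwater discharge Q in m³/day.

Convert K: 0.00296 cm/s × 864 = 2.557 m/day.
Cross-sectional area A = 216 × 19.4 = 4190 m².
Hydraulic gradient i = (224.17 − 222.60) / 914 = 1.57 / 914 = 0.001718.
Darcy's law: Q = K · A · i = 2.557 × 4190 × 0.001718 = 18.41 m³/day.

18.4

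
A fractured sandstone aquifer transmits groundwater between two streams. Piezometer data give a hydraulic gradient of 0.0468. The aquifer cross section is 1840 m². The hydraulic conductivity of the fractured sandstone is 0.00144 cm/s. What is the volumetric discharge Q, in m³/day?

Convert K: 0.00144 cm/s × 864 = 1.244 m/day.
Hydraulic gradient i = 0.0468.
Darcy's law: Q = K · A · i = 1.244 × 1840 × 0.04680 = 107.1 m³/day.

107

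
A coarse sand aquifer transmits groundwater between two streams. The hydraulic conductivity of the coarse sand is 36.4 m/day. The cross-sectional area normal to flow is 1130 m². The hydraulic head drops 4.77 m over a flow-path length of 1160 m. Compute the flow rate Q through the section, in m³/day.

Hydraulic gradient i = Δh / L = 4.77 / 1160 = 0.004112.
Darcy's law: Q = K · A · i = 36.40 × 1130 × 0.004112 = 169.1 m³/day.

169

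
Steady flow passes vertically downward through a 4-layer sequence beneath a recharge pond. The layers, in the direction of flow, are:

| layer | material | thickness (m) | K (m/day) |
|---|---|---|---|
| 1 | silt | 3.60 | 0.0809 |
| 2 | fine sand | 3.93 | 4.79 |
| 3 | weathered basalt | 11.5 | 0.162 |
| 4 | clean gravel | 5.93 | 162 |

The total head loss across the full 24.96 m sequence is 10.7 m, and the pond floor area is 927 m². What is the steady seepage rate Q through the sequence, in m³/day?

85.3

Flow is perpendicular to layering, so the layers act in series and the equivalent K is the thickness-weighted harmonic mean.
Total thickness L = 3.60 + 3.93 + 11.5 + 5.93 = 24.96 m.
Σ(b_i/K_i) = 3.60/0.0809 + 3.93/4.79 + 11.5/0.162 + 5.93/162 = 116.3 d.
K_eq = L / Σ(b_i/K_i) = 24.96 / 116.3 = 0.2145 m/day.
Q = K_eq · A · (Δh/L) = 0.2145 × 927 × (10.7/24.96) = 85.25 m³/day.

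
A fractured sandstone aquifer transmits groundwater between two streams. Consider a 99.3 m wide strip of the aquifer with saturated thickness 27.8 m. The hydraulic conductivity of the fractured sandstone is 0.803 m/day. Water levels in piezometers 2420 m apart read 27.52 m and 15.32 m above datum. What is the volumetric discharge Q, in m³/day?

Cross-sectional area A = 99.3 × 27.8 = 2761 m².
Hydraulic gradient i = (27.52 − 15.32) / 2420 = 12.2 / 2420 = 0.005041.
Darcy's law: Q = K · A · i = 0.8030 × 2761 × 0.005041 = 11.18 m³/day.

11.2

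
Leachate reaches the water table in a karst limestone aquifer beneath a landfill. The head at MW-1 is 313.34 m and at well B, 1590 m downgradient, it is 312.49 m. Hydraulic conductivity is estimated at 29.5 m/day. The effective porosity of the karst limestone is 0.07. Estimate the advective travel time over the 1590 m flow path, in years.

Hydraulic gradient i = (313.34 − 312.49) / 1590 = 0.85 / 1590 = 0.0005346.
Darcy flux q = K · i = 29.50 × 0.0005346 = 0.01577 m/day.
Seepage velocity v = q / n_e = 0.01577 / 0.07 = 0.2253 m/day.
Travel time t = L / v = 1590 / 0.2253 = 7058 days = 19.32 years.

19.3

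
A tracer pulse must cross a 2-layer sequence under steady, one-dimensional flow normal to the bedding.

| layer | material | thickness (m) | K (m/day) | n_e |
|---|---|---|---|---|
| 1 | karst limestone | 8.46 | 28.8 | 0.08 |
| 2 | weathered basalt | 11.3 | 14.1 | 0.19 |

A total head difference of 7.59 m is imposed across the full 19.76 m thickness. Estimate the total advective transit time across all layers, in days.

0.407

With flow normal to the layers, continuity requires the same specific discharge q through every layer.
Σ(b_i/K_i) = 8.46/28.8 + 11.3/14.1 = 1.095 d.
q = Δh / Σ(b_i/K_i) = 7.59 / 1.095 = 6.930 m/day.
In each layer the seepage velocity is v_i = q/n_i, so the layer transit time is t_i = b_i·n_i / q:
  layer 1 (karst limestone): t_1 = 8.46 × 0.08 / 6.930 = 0.09766 d
  layer 2 (weathered basalt): t_2 = 11.3 × 0.19 / 6.930 = 0.3098 d
Total t = Σ t_i = 0.4074 days.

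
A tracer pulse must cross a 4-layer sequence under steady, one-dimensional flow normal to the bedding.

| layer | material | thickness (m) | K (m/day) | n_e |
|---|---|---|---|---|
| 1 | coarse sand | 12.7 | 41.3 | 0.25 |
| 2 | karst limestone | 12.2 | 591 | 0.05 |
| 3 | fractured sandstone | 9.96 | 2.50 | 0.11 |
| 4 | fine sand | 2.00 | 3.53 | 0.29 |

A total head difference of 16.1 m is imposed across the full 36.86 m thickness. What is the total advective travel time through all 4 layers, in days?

With flow normal to the layers, continuity requires the same specific discharge q through every layer.
Σ(b_i/K_i) = 12.7/41.3 + 12.2/591 + 9.96/2.50 + 2.00/3.53 = 4.879 d.
q = Δh / Σ(b_i/K_i) = 16.1 / 4.879 = 3.300 m/day.
In each layer the seepage velocity is v_i = q/n_i, so the layer transit time is t_i = b_i·n_i / q:
  layer 1 (coarse sand): t_1 = 12.7 × 0.25 / 3.300 = 0.9621 d
  layer 2 (karst limestone): t_2 = 12.2 × 0.05 / 3.300 = 0.1848 d
  layer 3 (fractured sandstone): t_3 = 9.96 × 0.11 / 3.300 = 0.3320 d
  layer 4 (fine sand): t_4 = 2.00 × 0.29 / 3.300 = 0.1758 d
Total t = Σ t_i = 1.655 days.

1.65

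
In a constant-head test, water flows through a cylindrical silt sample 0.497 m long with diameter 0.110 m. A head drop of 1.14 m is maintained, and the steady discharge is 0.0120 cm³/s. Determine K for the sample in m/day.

Cross-sectional area A = π·(d/2)² = π × (0.110/2)² = 0.009503 m².
Convert discharge: 0.0120 cm³/s = 1.200e-08 m³/s.
Darcy's law rearranged: K = Q·L / (A·Δh) = 1.200e-08 × 0.497 / (0.009503 × 1.14) = 5.505e-07 m/s = 0.04756 m/day.

0.0476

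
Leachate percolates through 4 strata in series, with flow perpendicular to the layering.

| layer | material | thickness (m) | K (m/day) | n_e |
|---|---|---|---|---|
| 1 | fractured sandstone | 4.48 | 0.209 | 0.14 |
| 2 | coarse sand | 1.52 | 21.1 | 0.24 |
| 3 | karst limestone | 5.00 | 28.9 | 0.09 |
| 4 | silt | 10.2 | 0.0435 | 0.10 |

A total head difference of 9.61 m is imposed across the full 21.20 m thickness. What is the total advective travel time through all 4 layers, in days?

65.6

With flow normal to the layers, continuity requires the same specific discharge q through every layer.
Σ(b_i/K_i) = 4.48/0.209 + 1.52/21.1 + 5.00/28.9 + 10.2/0.0435 = 256.2 d.
q = Δh / Σ(b_i/K_i) = 9.61 / 256.2 = 0.03752 m/day.
In each layer the seepage velocity is v_i = q/n_i, so the layer transit time is t_i = b_i·n_i / q:
  layer 1 (fractured sandstone): t_1 = 4.48 × 0.14 / 0.03752 = 16.72 d
  layer 2 (coarse sand): t_2 = 1.52 × 0.24 / 0.03752 = 9.724 d
  layer 3 (karst limestone): t_3 = 5.00 × 0.09 / 0.03752 = 12.00 d
  layer 4 (silt): t_4 = 10.2 × 0.10 / 0.03752 = 27.19 d
Total t = Σ t_i = 65.63 days.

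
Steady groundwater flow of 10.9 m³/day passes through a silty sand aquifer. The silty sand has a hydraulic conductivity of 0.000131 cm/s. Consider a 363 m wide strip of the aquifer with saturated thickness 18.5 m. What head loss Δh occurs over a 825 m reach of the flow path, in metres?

Convert K: 0.000131 cm/s × 864 = 0.1132 m/day.
Cross-sectional area A = 363 × 18.5 = 6716 m².
From Q = K·A·i, i = Q / (K·A) = 10.9 / (0.1132 × 6716) = 0.01434.
Head loss Δh = i · L = 0.01434 × 825 = 11.83 m.

11.8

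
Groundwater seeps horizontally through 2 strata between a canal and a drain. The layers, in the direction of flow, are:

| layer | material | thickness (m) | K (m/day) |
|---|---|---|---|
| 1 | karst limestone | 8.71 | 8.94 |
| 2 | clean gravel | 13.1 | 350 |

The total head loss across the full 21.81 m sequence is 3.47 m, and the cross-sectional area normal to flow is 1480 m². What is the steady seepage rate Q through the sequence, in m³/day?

5080

Flow is perpendicular to layering, so the layers act in series and the equivalent K is the thickness-weighted harmonic mean.
Total thickness L = 8.71 + 13.1 = 21.81 m.
Σ(b_i/K_i) = 8.71/8.94 + 13.1/350 = 1.012 d.
K_eq = L / Σ(b_i/K_i) = 21.81 / 1.012 = 21.56 m/day.
Q = K_eq · A · (Δh/L) = 21.56 × 1480 × (3.47/21.81) = 5076 m³/day.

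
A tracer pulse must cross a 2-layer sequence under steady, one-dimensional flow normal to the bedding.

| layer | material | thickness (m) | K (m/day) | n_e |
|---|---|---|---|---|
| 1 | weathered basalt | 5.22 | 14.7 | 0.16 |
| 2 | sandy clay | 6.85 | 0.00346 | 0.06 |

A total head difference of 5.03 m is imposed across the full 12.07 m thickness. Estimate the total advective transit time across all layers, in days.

With flow normal to the layers, continuity requires the same specific discharge q through every layer.
Σ(b_i/K_i) = 5.22/14.7 + 6.85/0.00346 = 1980 d.
q = Δh / Σ(b_i/K_i) = 5.03 / 1980 = 0.002540 m/day.
In each layer the seepage velocity is v_i = q/n_i, so the layer transit time is t_i = b_i·n_i / q:
  layer 1 (weathered basalt): t_1 = 5.22 × 0.16 / 0.002540 = 328.8 d
  layer 2 (sandy clay): t_2 = 6.85 × 0.06 / 0.002540 = 161.8 d
Total t = Σ t_i = 490.6 days.

491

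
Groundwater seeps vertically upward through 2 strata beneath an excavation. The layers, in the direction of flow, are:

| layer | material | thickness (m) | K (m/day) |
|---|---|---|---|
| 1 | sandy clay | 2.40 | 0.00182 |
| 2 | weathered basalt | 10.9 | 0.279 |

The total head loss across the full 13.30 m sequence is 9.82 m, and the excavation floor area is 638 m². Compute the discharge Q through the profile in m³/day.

4.61

Flow is perpendicular to layering, so the layers act in series and the equivalent K is the thickness-weighted harmonic mean.
Total thickness L = 2.40 + 10.9 = 13.30 m.
Σ(b_i/K_i) = 2.40/0.00182 + 10.9/0.279 = 1358 d.
K_eq = L / Σ(b_i/K_i) = 13.30 / 1358 = 0.009796 m/day.
Q = K_eq · A · (Δh/L) = 0.009796 × 638 × (9.82/13.30) = 4.614 m³/day.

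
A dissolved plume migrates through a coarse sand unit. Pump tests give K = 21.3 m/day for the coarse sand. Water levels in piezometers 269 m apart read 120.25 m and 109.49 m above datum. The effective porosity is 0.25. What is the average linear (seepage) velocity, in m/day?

Hydraulic gradient i = (120.25 − 109.49) / 269 = 10.76 / 269 = 0.04000.
Darcy flux q = K · i = 21.30 × 0.04000 = 0.8520 m/day.
Seepage velocity v = q / n_e = 0.8520 / 0.25 = 3.408 m/day.

3.41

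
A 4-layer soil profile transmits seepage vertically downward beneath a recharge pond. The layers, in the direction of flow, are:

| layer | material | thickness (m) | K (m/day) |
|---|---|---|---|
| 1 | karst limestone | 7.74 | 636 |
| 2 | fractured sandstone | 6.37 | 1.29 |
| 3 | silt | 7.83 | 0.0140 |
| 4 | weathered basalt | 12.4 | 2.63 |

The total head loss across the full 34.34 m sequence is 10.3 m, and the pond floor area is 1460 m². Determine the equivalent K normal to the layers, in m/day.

Flow is perpendicular to layering, so the layers act in series and the equivalent K is the thickness-weighted harmonic mean.
Total thickness L = 7.74 + 6.37 + 7.83 + 12.4 = 34.34 m.
Σ(b_i/K_i) = 7.74/636 + 6.37/1.29 + 7.83/0.0140 + 12.4/2.63 = 569.0 d.
K_eq = L / Σ(b_i/K_i) = 34.34 / 569.0 = 0.06036 m/day.

0.0604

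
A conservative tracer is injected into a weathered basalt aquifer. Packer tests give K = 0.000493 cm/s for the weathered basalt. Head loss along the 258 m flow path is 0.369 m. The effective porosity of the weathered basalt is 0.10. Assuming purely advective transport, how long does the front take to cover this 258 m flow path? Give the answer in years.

116

Convert K: 0.000493 cm/s × 864 = 0.4260 m/day.
Hydraulic gradient i = Δh / L = 0.369 / 258 = 0.001430.
Darcy flux q = K · i = 0.4260 × 0.001430 = 0.0006092 m/day.
Seepage velocity v = q / n_e = 0.0006092 / 0.10 = 0.006092 m/day.
Travel time t = L / v = 258 / 0.006092 = 42350 days = 115.9 years.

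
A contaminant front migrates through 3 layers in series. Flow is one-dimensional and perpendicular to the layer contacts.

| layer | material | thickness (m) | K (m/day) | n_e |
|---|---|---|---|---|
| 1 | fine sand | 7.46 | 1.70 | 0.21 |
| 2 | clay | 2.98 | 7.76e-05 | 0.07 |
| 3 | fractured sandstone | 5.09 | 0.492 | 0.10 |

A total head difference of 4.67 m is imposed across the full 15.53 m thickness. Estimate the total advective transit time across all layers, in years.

With flow normal to the layers, continuity requires the same specific discharge q through every layer.
Σ(b_i/K_i) = 7.46/1.70 + 2.98/7.76e-05 + 5.09/0.492 = 38417 d.
q = Δh / Σ(b_i/K_i) = 4.67 / 38417 = 0.0001216 m/day.
In each layer the seepage velocity is v_i = q/n_i, so the layer transit time is t_i = b_i·n_i / q:
  layer 1 (fine sand): t_1 = 7.46 × 0.21 / 0.0001216 = 12887 d
  layer 2 (clay): t_2 = 2.98 × 0.07 / 0.0001216 = 1716 d
  layer 3 (fractured sandstone): t_3 = 5.09 × 0.10 / 0.0001216 = 4187 d
Total t = Σ t_i = 18791 days = 51.45 years.

51.4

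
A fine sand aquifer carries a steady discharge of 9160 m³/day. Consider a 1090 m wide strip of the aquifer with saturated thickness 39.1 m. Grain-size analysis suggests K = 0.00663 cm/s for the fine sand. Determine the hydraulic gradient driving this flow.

Convert K: 0.00663 cm/s × 864 = 5.728 m/day.
Cross-sectional area A = 1090 × 39.1 = 42619 m².
From Q = K·A·i, i = Q / (K·A) = 9160 / (5.728 × 42619) = 0.03752.

0.0375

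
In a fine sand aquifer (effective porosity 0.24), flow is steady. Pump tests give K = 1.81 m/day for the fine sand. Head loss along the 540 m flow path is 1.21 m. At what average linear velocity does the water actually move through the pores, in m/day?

Hydraulic gradient i = Δh / L = 1.21 / 540 = 0.002241.
Darcy flux q = K · i = 1.810 × 0.002241 = 0.004056 m/day.
Seepage velocity v = q / n_e = 0.004056 / 0.24 = 0.01690 m/day.

0.0169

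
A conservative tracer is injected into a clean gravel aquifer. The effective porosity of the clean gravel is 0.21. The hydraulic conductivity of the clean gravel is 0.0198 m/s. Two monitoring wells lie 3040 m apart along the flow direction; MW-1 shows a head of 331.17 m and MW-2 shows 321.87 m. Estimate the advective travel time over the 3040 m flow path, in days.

122

Convert K: 0.0198 m/s × 86400 = 1711 m/day.
Hydraulic gradient i = (331.17 − 321.87) / 3040 = 9.3 / 3040 = 0.003059.
Darcy flux q = K · i = 1711 × 0.003059 = 5.233 m/day.
Seepage velocity v = q / n_e = 5.233 / 0.21 = 24.92 m/day.
Travel time t = L / v = 3040 / 24.92 = 122.0 days.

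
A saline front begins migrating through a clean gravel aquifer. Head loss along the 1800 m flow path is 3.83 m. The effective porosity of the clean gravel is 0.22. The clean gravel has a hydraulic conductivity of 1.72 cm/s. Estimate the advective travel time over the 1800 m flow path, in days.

Convert K: 1.72 cm/s × 864 = 1486 m/day.
Hydraulic gradient i = Δh / L = 3.83 / 1800 = 0.002128.
Darcy flux q = K · i = 1486 × 0.002128 = 3.162 m/day.
Seepage velocity v = q / n_e = 3.162 / 0.22 = 14.37 m/day.
Travel time t = L / v = 1800 / 14.37 = 125.2 days.

125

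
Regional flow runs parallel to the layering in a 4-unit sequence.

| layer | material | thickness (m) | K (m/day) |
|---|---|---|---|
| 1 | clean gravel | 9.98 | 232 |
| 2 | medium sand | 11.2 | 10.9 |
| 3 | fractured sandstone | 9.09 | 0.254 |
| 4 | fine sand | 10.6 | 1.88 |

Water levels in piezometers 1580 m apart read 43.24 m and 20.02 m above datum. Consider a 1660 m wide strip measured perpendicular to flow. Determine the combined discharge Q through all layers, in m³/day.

Flow is parallel to layering, so each bed carries its own Darcy discharge and the transmissivities add.
Σ(K_i·b_i) = 232×9.98 + 10.9×11.2 + 0.254×9.09 + 1.88×10.6 = 2460 m²/day.
Hydraulic gradient i = (43.24 − 20.02) / 1580 = 23.22 / 1580 = 0.01470.
Q = Σ(K_i·b_i) · W · i = 2460 × 1660 × 0.01470 = 60006 m³/day.

60000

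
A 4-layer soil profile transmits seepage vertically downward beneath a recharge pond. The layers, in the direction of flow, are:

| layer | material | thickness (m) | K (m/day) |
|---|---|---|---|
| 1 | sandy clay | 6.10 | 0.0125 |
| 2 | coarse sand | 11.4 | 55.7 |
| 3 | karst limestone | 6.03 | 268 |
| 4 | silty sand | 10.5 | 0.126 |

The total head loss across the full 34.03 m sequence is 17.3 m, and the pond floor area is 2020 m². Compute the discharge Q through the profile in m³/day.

Flow is perpendicular to layering, so the layers act in series and the equivalent K is the thickness-weighted harmonic mean.
Total thickness L = 6.10 + 11.4 + 6.03 + 10.5 = 34.03 m.
Σ(b_i/K_i) = 6.10/0.0125 + 11.4/55.7 + 6.03/268 + 10.5/0.126 = 571.6 d.
K_eq = L / Σ(b_i/K_i) = 34.03 / 571.6 = 0.05954 m/day.
Q = K_eq · A · (Δh/L) = 0.05954 × 2020 × (17.3/34.03) = 61.14 m³/day.

61.1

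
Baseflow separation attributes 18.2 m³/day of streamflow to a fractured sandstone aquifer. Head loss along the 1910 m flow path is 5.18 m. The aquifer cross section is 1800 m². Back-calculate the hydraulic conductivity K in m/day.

3.73

Hydraulic gradient i = Δh / L = 5.18 / 1910 = 0.002712.
From Q = K·A·i, K = Q / (A·i) = 18.2 / (1800 × 0.002712) = 3.728 m/day.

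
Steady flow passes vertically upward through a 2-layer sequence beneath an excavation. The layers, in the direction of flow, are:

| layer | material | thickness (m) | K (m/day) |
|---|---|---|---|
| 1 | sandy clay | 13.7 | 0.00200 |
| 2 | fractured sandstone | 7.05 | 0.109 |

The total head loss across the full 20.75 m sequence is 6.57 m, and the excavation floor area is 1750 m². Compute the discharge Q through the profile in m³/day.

Flow is perpendicular to layering, so the layers act in series and the equivalent K is the thickness-weighted harmonic mean.
Total thickness L = 13.7 + 7.05 = 20.75 m.
Σ(b_i/K_i) = 13.7/0.00200 + 7.05/0.109 = 6915 d.
K_eq = L / Σ(b_i/K_i) = 20.75 / 6915 = 0.003001 m/day.
Q = K_eq · A · (Δh/L) = 0.003001 × 1750 × (6.57/20.75) = 1.663 m³/day.

1.66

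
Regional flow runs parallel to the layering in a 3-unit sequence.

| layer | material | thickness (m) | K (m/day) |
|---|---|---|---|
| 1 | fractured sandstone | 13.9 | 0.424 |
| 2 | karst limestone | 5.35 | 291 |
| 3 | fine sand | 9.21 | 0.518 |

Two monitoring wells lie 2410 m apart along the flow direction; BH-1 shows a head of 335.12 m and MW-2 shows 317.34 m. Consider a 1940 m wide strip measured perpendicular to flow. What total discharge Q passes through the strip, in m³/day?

Flow is parallel to layering, so each bed carries its own Darcy discharge and the transmissivities add.
Σ(K_i·b_i) = 0.424×13.9 + 291×5.35 + 0.518×9.21 = 1568 m²/day.
Hydraulic gradient i = (335.12 − 317.34) / 2410 = 17.78 / 2410 = 0.007378.
Q = Σ(K_i·b_i) · W · i = 1568 × 1940 × 0.007378 = 22435 m³/day.

22400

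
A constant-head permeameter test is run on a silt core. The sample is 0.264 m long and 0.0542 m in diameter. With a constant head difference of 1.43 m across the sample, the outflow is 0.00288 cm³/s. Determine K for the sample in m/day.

Cross-sectional area A = π·(d/2)² = π × (0.0542/2)² = 0.002307 m².
Convert discharge: 0.00288 cm³/s = 2.880e-09 m³/s.
Darcy's law rearranged: K = Q·L / (A·Δh) = 2.880e-09 × 0.264 / (0.002307 × 1.43) = 2.304e-07 m/s = 0.01991 m/day.

0.0199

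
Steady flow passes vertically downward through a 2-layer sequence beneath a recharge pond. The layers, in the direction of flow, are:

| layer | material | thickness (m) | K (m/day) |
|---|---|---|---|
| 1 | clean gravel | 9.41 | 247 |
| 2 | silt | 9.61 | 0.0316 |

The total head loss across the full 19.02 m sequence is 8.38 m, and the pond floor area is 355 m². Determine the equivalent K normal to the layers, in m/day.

0.0625

Flow is perpendicular to layering, so the layers act in series and the equivalent K is the thickness-weighted harmonic mean.
Total thickness L = 9.41 + 9.61 = 19.02 m.
Σ(b_i/K_i) = 9.41/247 + 9.61/0.0316 = 304.2 d.
K_eq = L / Σ(b_i/K_i) = 19.02 / 304.2 = 0.06253 m/day.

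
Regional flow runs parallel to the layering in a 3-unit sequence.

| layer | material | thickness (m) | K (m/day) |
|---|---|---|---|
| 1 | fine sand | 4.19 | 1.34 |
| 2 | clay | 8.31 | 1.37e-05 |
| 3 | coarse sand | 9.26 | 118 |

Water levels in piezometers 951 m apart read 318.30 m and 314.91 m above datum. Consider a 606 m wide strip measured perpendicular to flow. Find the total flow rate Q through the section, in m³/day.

2370

Flow is parallel to layering, so each bed carries its own Darcy discharge and the transmissivities add.
Σ(K_i·b_i) = 1.34×4.19 + 1.37e-05×8.31 + 118×9.26 = 1098 m²/day.
Hydraulic gradient i = (318.30 − 314.91) / 951 = 3.39 / 951 = 0.003565.
Q = Σ(K_i·b_i) · W · i = 1098 × 606 × 0.003565 = 2373 m³/day.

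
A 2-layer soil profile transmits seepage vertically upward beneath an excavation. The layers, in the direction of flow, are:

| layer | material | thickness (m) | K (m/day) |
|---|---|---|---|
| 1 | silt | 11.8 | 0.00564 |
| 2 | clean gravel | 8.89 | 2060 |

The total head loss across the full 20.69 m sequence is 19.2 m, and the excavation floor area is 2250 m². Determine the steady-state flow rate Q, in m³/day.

20.6

Flow is perpendicular to layering, so the layers act in series and the equivalent K is the thickness-weighted harmonic mean.
Total thickness L = 11.8 + 8.89 = 20.69 m.
Σ(b_i/K_i) = 11.8/0.00564 + 8.89/2060 = 2092 d.
K_eq = L / Σ(b_i/K_i) = 20.69 / 2092 = 0.009889 m/day.
Q = K_eq · A · (Δh/L) = 0.009889 × 2250 × (19.2/20.69) = 20.65 m³/day.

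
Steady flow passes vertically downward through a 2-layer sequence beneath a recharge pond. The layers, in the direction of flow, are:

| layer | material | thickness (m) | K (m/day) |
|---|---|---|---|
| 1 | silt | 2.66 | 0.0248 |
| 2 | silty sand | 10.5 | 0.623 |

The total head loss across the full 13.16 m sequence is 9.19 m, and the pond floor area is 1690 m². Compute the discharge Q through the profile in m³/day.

125

Flow is perpendicular to layering, so the layers act in series and the equivalent K is the thickness-weighted harmonic mean.
Total thickness L = 2.66 + 10.5 = 13.16 m.
Σ(b_i/K_i) = 2.66/0.0248 + 10.5/0.623 = 124.1 d.
K_eq = L / Σ(b_i/K_i) = 13.16 / 124.1 = 0.1060 m/day.
Q = K_eq · A · (Δh/L) = 0.1060 × 1690 × (9.19/13.16) = 125.1 m³/day.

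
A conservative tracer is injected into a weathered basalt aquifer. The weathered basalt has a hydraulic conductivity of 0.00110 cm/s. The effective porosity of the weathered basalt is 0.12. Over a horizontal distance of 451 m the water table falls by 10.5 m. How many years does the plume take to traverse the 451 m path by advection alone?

6.70

Convert K: 0.00110 cm/s × 864 = 0.9504 m/day.
Hydraulic gradient i = Δh / L = 10.5 / 451 = 0.02328.
Darcy flux q = K · i = 0.9504 × 0.02328 = 0.02213 m/day.
Seepage velocity v = q / n_e = 0.02213 / 0.12 = 0.1844 m/day.
Travel time t = L / v = 451 / 0.1844 = 2446 days = 6.697 years.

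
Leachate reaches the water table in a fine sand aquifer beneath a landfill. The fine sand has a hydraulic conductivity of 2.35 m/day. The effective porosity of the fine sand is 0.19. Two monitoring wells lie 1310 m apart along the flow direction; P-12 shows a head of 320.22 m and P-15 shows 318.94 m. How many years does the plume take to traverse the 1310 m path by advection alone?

Hydraulic gradient i = (320.22 − 318.94) / 1310 = 1.28 / 1310 = 0.0009771.
Darcy flux q = K · i = 2.350 × 0.0009771 = 0.002296 m/day.
Seepage velocity v = q / n_e = 0.002296 / 0.19 = 0.01209 m/day.
Travel time t = L / v = 1310 / 0.01209 = 1.084e+05 days = 296.8 years.

297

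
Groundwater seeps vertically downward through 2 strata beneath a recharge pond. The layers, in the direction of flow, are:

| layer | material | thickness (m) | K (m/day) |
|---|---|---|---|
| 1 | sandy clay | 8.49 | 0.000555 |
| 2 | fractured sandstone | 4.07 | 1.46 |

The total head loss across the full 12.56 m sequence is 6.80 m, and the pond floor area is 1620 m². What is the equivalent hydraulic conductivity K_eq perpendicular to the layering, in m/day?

0.000821

Flow is perpendicular to layering, so the layers act in series and the equivalent K is the thickness-weighted harmonic mean.
Total thickness L = 8.49 + 4.07 = 12.56 m.
Σ(b_i/K_i) = 8.49/0.000555 + 4.07/1.46 = 15300 d.
K_eq = L / Σ(b_i/K_i) = 12.56 / 15300 = 0.0008209 m/day.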